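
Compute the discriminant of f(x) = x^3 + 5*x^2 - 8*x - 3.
Δ = 7065

For x^3 + a x^2 + b x + c the discriminant is Δ = 18 a b c - 4 a^3 c + a^2 b^2 - 4 b^3 - 27 c^2.
Plug a = 5, b = -8, c = -3:
  18*(5)*(-8)*(-3) - 4*(5)^3*(-3) + (5)^2*(-8)^2 - 4*(-8)^3 - 27*(-3)^2
  = 2160 + (1500) + 1600 + (2048) + (-243)
  = 7065.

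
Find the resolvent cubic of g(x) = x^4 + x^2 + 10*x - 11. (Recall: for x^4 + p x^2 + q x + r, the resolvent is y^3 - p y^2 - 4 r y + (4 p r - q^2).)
h(y) = y^3 - y^2 + 44*y - 144

Identify coefficients: p = 1, q = 10, r = -11.
Plug into h(y) = y^3 - p y^2 - 4 r y + (4 p r - q^2):
  h(y) = y^3 - (1) y^2 - 4*(-11) y + (4*(1)*(-11) - (10)^2)
       = y^3 + (-1) y^2 + (44) y + (-144).
Simplifying: h(y) = y^3 - y^2 + 44*y - 144.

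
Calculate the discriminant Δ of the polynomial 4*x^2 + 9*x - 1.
Δ = 97

For a quadratic a x^2 + b x + c the discriminant is Δ = b^2 - 4ac = (9)^2 - 4*(4)*(-1) = 81 - (-16) = 97.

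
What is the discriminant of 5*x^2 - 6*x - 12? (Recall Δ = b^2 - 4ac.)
Δ = 276

For a quadratic a x^2 + b x + c the discriminant is Δ = b^2 - 4ac = (-6)^2 - 4*(5)*(-12) = 36 - (-240) = 276.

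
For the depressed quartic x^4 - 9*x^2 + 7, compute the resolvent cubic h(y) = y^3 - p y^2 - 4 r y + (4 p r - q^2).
h(y) = y^3 + 9*y^2 - 28*y - 252

Identify coefficients: p = -9, q = 0, r = 7.
Plug into h(y) = y^3 - p y^2 - 4 r y + (4 p r - q^2):
  h(y) = y^3 - (-9) y^2 - 4*(7) y + (4*(-9)*(7) - (0)^2)
       = y^3 + (9) y^2 + (-28) y + (-252).
Simplifying: h(y) = y^3 + 9*y^2 - 28*y - 252.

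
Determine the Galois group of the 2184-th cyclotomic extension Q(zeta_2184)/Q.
|Gal(Q(zeta_2184)/Q)| = phi(2184) = 576; group ≅ (Z/2184Z)^* ≅ Z/2Z × Z/2Z × Z/2Z × Z/6Z × Z/12Z

The n-th cyclotomic polynomial Φ_2184(x) is the minimal polynomial of zeta_2184 over Q and has degree phi(2184) = 576. So Q(zeta_2184) is a degree-576 Galois extension with Galois group (Z/2184Z)^*. By CRT, (Z/2184Z)^* ≅ (Z/8Z)^* × (Z/3Z)^* × (Z/7Z)^* × (Z/13Z)^*. Each prime-power unit group is (Z/8Z)^* ≅ Z/2Z × Z/2Z; (Z/3Z)^* ≅ Z/2Z; (Z/7Z)^* ≅ Z/6Z; (Z/13Z)^* ≅ Z/12Z. Hence Gal(Q(zeta_2184)/Q) ≅ Z/2Z × Z/2Z × Z/2Z × Z/6Z × Z/12Z.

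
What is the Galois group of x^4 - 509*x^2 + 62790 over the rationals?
Gal(K/Q) = V_4 (Klein four-group, Z/2Z × Z/2Z)

f factors as (x^2 - 210)(x^2 - 299), so the splitting field is K = Q(sqrt(210), sqrt(299)). The elements 210, 299, 62790 are all non-squares in Q, so sqrt(210) and sqrt(299) generate independent quadratic extensions. Thus [K:Q] = 4 and Gal(K/Q) is generated by the two order-2 automorphisms sqrt(210) ↦ -sqrt(210) and sqrt(299) ↦ -sqrt(299), giving V_4.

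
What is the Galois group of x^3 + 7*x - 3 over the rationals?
Gal(K/Q) = S_3 (symmetric group of order 6)

Compute the discriminant of x^3 + (0)*x^2 + (7)*x + (-3): Δ = -1615. Since Δ is not a rational square, the Galois group is not contained in A_3; it must be the full S_3 (irreducibility of the cubic rules out anything smaller).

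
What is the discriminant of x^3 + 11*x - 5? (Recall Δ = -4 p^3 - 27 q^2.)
Δ = -5999

For a depressed cubic x^3 + p x + q the discriminant is Δ = -4 p^3 - 27 q^2 = -4*(11)^3 - 27*(-5)^2 = -5324 - 675 = -5999.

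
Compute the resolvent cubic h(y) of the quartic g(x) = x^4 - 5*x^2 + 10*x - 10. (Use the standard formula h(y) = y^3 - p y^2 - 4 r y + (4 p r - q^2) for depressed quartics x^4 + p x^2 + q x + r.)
h(y) = y^3 + 5*y^2 + 40*y + 100

Identify coefficients: p = -5, q = 10, r = -10.
Plug into h(y) = y^3 - p y^2 - 4 r y + (4 p r - q^2):
  h(y) = y^3 - (-5) y^2 - 4*(-10) y + (4*(-5)*(-10) - (10)^2)
       = y^3 + (5) y^2 + (40) y + (100).
Simplifying: h(y) = y^3 + 5*y^2 + 40*y + 100.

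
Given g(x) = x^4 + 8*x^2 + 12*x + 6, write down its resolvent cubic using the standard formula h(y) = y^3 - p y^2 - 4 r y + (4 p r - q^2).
h(y) = y^3 - 8*y^2 - 24*y + 48

Identify coefficients: p = 8, q = 12, r = 6.
Plug into h(y) = y^3 - p y^2 - 4 r y + (4 p r - q^2):
  h(y) = y^3 - (8) y^2 - 4*(6) y + (4*(8)*(6) - (12)^2)
       = y^3 + (-8) y^2 + (-24) y + (48).
Simplifying: h(y) = y^3 - 8*y^2 - 24*y + 48.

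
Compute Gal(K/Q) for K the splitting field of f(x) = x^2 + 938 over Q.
Gal(K/Q) = Z/2Z (cyclic of order 2)

x^2 + 938 is irreducible over Q since -938 is not a rational square. The splitting field Q(sqrt(-938)) has degree 2 over Q, and its unique nontrivial automorphism is sqrt(-938) ↦ -sqrt(-938). Hence Gal(Q(sqrt(-938))/Q) = Z/2Z.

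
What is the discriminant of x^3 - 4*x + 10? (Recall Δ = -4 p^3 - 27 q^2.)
Δ = -2444

For a depressed cubic x^3 + p x + q the discriminant is Δ = -4 p^3 - 27 q^2 = -4*(-4)^3 - 27*(10)^2 = 256 - 2700 = -2444.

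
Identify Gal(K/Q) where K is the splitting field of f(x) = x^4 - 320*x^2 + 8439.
Gal(K/Q) = V_4 (Klein four-group, Z/2Z × Z/2Z)

f factors as (x^2 - 291)(x^2 - 29), so the splitting field is K = Q(sqrt(291), sqrt(29)). The elements 291, 29, 8439 are all non-squares in Q, so sqrt(291) and sqrt(29) generate independent quadratic extensions. Thus [K:Q] = 4 and Gal(K/Q) is generated by the two order-2 automorphisms sqrt(291) ↦ -sqrt(291) and sqrt(29) ↦ -sqrt(29), giving V_4.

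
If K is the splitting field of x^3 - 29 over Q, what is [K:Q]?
[K:Q] = 6

x^3 - 29 has one real root r = 29^(1/3) and two complex roots r*zeta_3, r*zeta_3^2 where zeta_3 = e^(2*pi*i/3). The splitting field is Q(r, zeta_3). [Q(r):Q] = 3 and [Q(zeta_3):Q] = 2 with gcd = 1, so [Q(r, zeta_3):Q] = 3 * 2 = 6.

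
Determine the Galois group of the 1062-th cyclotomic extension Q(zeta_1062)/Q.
|Gal(Q(zeta_1062)/Q)| = phi(1062) = 348; group ≅ (Z/1062Z)^* ≅ Z/6Z × Z/58Z

The n-th cyclotomic polynomial Φ_1062(x) is the minimal polynomial of zeta_1062 over Q and has degree phi(1062) = 348. So Q(zeta_1062) is a degree-348 Galois extension with Galois group (Z/1062Z)^*. By CRT, (Z/1062Z)^* ≅ (Z/2Z)^* × (Z/9Z)^* × (Z/59Z)^*. Each prime-power unit group is (Z/2Z)^* ≅ trivial group (order 1); (Z/9Z)^* ≅ Z/6Z; (Z/59Z)^* ≅ Z/58Z. Hence Gal(Q(zeta_1062)/Q) ≅ Z/6Z × Z/58Z.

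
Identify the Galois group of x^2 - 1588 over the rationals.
Gal(K/Q) = Z/2Z (cyclic of order 2)

x^2 - 1588 is irreducible over Q since 1588 is not a rational square. The splitting field Q(sqrt(1588)) has degree 2 over Q, and its unique nontrivial automorphism is sqrt(1588) ↦ -sqrt(1588). Hence Gal(Q(sqrt(1588))/Q) = Z/2Z.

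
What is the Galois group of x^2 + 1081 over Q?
Gal(K/Q) = Z/2Z (cyclic of order 2)

x^2 + 1081 is irreducible over Q since -1081 is not a rational square. The splitting field Q(sqrt(-1081)) has degree 2 over Q, and its unique nontrivial automorphism is sqrt(-1081) ↦ -sqrt(-1081). Hence Gal(Q(sqrt(-1081))/Q) = Z/2Z.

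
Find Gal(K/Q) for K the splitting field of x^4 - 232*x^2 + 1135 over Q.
Gal(K/Q) = V_4 (Klein four-group, Z/2Z × Z/2Z)

f factors as (x^2 - 227)(x^2 - 5), so the splitting field is K = Q(sqrt(227), sqrt(5)). The elements 227, 5, 1135 are all non-squares in Q, so sqrt(227) and sqrt(5) generate independent quadratic extensions. Thus [K:Q] = 4 and Gal(K/Q) is generated by the two order-2 automorphisms sqrt(227) ↦ -sqrt(227) and sqrt(5) ↦ -sqrt(5), giving V_4.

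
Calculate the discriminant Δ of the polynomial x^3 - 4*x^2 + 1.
Δ = 229

For x^3 + a x^2 + b x + c the discriminant is Δ = 18 a b c - 4 a^3 c + a^2 b^2 - 4 b^3 - 27 c^2.
Plug a = -4, b = 0, c = 1:
  18*(-4)*(0)*(1) - 4*(-4)^3*(1) + (-4)^2*(0)^2 - 4*(0)^3 - 27*(1)^2
  = 0 + (256) + 0 + (0) + (-27)
  = 229.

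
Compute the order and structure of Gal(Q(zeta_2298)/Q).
|Gal(Q(zeta_2298)/Q)| = phi(2298) = 764; group ≅ (Z/2298Z)^* ≅ Z/2Z × Z/382Z

The n-th cyclotomic polynomial Φ_2298(x) is the minimal polynomial of zeta_2298 over Q and has degree phi(2298) = 764. So Q(zeta_2298) is a degree-764 Galois extension with Galois group (Z/2298Z)^*. By CRT, (Z/2298Z)^* ≅ (Z/2Z)^* × (Z/3Z)^* × (Z/383Z)^*. Each prime-power unit group is (Z/2Z)^* ≅ trivial group (order 1); (Z/3Z)^* ≅ Z/2Z; (Z/383Z)^* ≅ Z/382Z. Hence Gal(Q(zeta_2298)/Q) ≅ Z/2Z × Z/382Z.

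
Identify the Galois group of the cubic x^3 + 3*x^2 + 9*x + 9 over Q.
Gal(K/Q) = S_3 (symmetric group of order 6)

Compute the discriminant of x^3 + (3)*x^2 + (9)*x + (9): Δ = -972. Since Δ is not a rational square, the Galois group is not contained in A_3; it must be the full S_3 (irreducibility of the cubic rules out anything smaller).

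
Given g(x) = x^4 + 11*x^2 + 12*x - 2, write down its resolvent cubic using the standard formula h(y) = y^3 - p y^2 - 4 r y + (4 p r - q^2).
h(y) = y^3 - 11*y^2 + 8*y - 232

Identify coefficients: p = 11, q = 12, r = -2.
Plug into h(y) = y^3 - p y^2 - 4 r y + (4 p r - q^2):
  h(y) = y^3 - (11) y^2 - 4*(-2) y + (4*(11)*(-2) - (12)^2)
       = y^3 + (-11) y^2 + (8) y + (-232).
Simplifying: h(y) = y^3 - 11*y^2 + 8*y - 232.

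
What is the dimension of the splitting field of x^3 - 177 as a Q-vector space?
[K:Q] = 6

x^3 - 177 has one real root r = 177^(1/3) and two complex roots r*zeta_3, r*zeta_3^2 where zeta_3 = e^(2*pi*i/3). The splitting field is Q(r, zeta_3). [Q(r):Q] = 3 and [Q(zeta_3):Q] = 2 with gcd = 1, so [Q(r, zeta_3):Q] = 3 * 2 = 6.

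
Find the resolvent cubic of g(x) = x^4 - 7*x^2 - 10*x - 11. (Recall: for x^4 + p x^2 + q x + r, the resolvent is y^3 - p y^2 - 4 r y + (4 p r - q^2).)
h(y) = y^3 + 7*y^2 + 44*y + 208

Identify coefficients: p = -7, q = -10, r = -11.
Plug into h(y) = y^3 - p y^2 - 4 r y + (4 p r - q^2):
  h(y) = y^3 - (-7) y^2 - 4*(-11) y + (4*(-7)*(-11) - (-10)^2)
       = y^3 + (7) y^2 + (44) y + (208).
Simplifying: h(y) = y^3 + 7*y^2 + 44*y + 208.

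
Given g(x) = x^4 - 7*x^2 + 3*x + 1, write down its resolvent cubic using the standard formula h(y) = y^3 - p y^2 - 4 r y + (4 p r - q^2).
h(y) = y^3 + 7*y^2 - 4*y - 37

Identify coefficients: p = -7, q = 3, r = 1.
Plug into h(y) = y^3 - p y^2 - 4 r y + (4 p r - q^2):
  h(y) = y^3 - (-7) y^2 - 4*(1) y + (4*(-7)*(1) - (3)^2)
       = y^3 + (7) y^2 + (-4) y + (-37).
Simplifying: h(y) = y^3 + 7*y^2 - 4*y - 37.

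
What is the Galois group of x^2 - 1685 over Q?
Gal(K/Q) = Z/2Z (cyclic of order 2)

x^2 - 1685 is irreducible over Q since 1685 is not a rational square. The splitting field Q(sqrt(1685)) has degree 2 over Q, and its unique nontrivial automorphism is sqrt(1685) ↦ -sqrt(1685). Hence Gal(Q(sqrt(1685))/Q) = Z/2Z.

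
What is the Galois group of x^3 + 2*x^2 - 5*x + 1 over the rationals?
Gal(K/Q) = A_3 (cyclic of order 3)

Compute the discriminant of x^3 + (2)*x^2 + (-5)*x + (1): Δ = 361. Since Δ is a perfect square (Δ = 19^2), the Galois group is contained in A_3. Irreducibility forces the group to be transitive on three roots, so Gal = A_3.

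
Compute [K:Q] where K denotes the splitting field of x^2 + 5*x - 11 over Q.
[K:Q] = 2

The discriminant of x^2 + (5)*x + (-11) is b^2 - 4c = 25 - (-44) = 69. Since 69 is not a perfect square in Q, the polynomial is irreducible over Q. Its two roots generate a degree-2 extension, so [K:Q] = 2.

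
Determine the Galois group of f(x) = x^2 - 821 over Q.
Gal(K/Q) = Z/2Z (cyclic of order 2)

x^2 - 821 is irreducible over Q since 821 is not a rational square. The splitting field Q(sqrt(821)) has degree 2 over Q, and its unique nontrivial automorphism is sqrt(821) ↦ -sqrt(821). Hence Gal(Q(sqrt(821))/Q) = Z/2Z.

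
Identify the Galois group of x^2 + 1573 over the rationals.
Gal(K/Q) = Z/2Z (cyclic of order 2)

x^2 + 1573 is irreducible over Q since -1573 is not a rational square. The splitting field Q(sqrt(-1573)) has degree 2 over Q, and its unique nontrivial automorphism is sqrt(-1573) ↦ -sqrt(-1573). Hence Gal(Q(sqrt(-1573))/Q) = Z/2Z.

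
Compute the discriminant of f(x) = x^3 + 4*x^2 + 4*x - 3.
Δ = -339

For x^3 + a x^2 + b x + c the discriminant is Δ = 18 a b c - 4 a^3 c + a^2 b^2 - 4 b^3 - 27 c^2.
Plug a = 4, b = 4, c = -3:
  18*(4)*(4)*(-3) - 4*(4)^3*(-3) + (4)^2*(4)^2 - 4*(4)^3 - 27*(-3)^2
  = -864 + (768) + 256 + (-256) + (-243)
  = -339.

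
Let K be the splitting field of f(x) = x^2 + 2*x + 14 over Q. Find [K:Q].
[K:Q] = 2

The discriminant of x^2 + (2)*x + (14) is b^2 - 4c = 4 - (56) = -52. Since -52 is not a perfect square in Q, the polynomial is irreducible over Q. Its two roots generate a degree-2 extension, so [K:Q] = 2.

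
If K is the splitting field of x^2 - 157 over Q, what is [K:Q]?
[K:Q] = 2

The polynomial x^2 - 157 is irreducible over Q since 157 is not a perfect square. Its splitting field is Q(sqrt(157)), which has degree 2 over Q.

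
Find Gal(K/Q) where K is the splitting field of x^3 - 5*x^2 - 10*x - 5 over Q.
Gal(K/Q) = S_3 (symmetric group of order 6)

Compute the discriminant of x^3 + (-5)*x^2 + (-10)*x + (-5): Δ = -1175. Since Δ is not a rational square, the Galois group is not contained in A_3; it must be the full S_3 (irreducibility of the cubic rules out anything smaller).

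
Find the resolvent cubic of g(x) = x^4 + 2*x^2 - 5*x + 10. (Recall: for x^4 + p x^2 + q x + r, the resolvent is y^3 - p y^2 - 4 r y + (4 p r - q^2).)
h(y) = y^3 - 2*y^2 - 40*y + 55

Identify coefficients: p = 2, q = -5, r = 10.
Plug into h(y) = y^3 - p y^2 - 4 r y + (4 p r - q^2):
  h(y) = y^3 - (2) y^2 - 4*(10) y + (4*(2)*(10) - (-5)^2)
       = y^3 + (-2) y^2 + (-40) y + (55).
Simplifying: h(y) = y^3 - 2*y^2 - 40*y + 55.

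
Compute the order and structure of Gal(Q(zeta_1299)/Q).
|Gal(Q(zeta_1299)/Q)| = phi(1299) = 864; group ≅ (Z/1299Z)^* ≅ Z/2Z × Z/432Z

The n-th cyclotomic polynomial Φ_1299(x) is the minimal polynomial of zeta_1299 over Q and has degree phi(1299) = 864. So Q(zeta_1299) is a degree-864 Galois extension with Galois group (Z/1299Z)^*. By CRT, (Z/1299Z)^* ≅ (Z/3Z)^* × (Z/433Z)^*. Each prime-power unit group is (Z/3Z)^* ≅ Z/2Z; (Z/433Z)^* ≅ Z/432Z. Hence Gal(Q(zeta_1299)/Q) ≅ Z/2Z × Z/432Z.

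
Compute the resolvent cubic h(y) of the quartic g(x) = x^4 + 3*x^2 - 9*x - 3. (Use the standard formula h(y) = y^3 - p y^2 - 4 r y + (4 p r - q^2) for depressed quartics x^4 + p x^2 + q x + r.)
h(y) = y^3 - 3*y^2 + 12*y - 117

Identify coefficients: p = 3, q = -9, r = -3.
Plug into h(y) = y^3 - p y^2 - 4 r y + (4 p r - q^2):
  h(y) = y^3 - (3) y^2 - 4*(-3) y + (4*(3)*(-3) - (-9)^2)
       = y^3 + (-3) y^2 + (12) y + (-117).
Simplifying: h(y) = y^3 - 3*y^2 + 12*y - 117.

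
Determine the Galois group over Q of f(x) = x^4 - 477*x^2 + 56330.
Gal(K/Q) = V_4 (Klein four-group, Z/2Z × Z/2Z)

f factors as (x^2 - 215)(x^2 - 262), so the splitting field is K = Q(sqrt(215), sqrt(262)). The elements 215, 262, 56330 are all non-squares in Q, so sqrt(215) and sqrt(262) generate independent quadratic extensions. Thus [K:Q] = 4 and Gal(K/Q) is generated by the two order-2 automorphisms sqrt(215) ↦ -sqrt(215) and sqrt(262) ↦ -sqrt(262), giving V_4.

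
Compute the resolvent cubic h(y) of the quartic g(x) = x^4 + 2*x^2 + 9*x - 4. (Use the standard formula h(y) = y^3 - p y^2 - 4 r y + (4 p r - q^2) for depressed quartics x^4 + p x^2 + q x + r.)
h(y) = y^3 - 2*y^2 + 16*y - 113

Identify coefficients: p = 2, q = 9, r = -4.
Plug into h(y) = y^3 - p y^2 - 4 r y + (4 p r - q^2):
  h(y) = y^3 - (2) y^2 - 4*(-4) y + (4*(2)*(-4) - (9)^2)
       = y^3 + (-2) y^2 + (16) y + (-113).
Simplifying: h(y) = y^3 - 2*y^2 + 16*y - 113.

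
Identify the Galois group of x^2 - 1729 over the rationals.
Gal(K/Q) = Z/2Z (cyclic of order 2)

x^2 - 1729 is irreducible over Q since 1729 is not a rational square. The splitting field Q(sqrt(1729)) has degree 2 over Q, and its unique nontrivial automorphism is sqrt(1729) ↦ -sqrt(1729). Hence Gal(Q(sqrt(1729))/Q) = Z/2Z.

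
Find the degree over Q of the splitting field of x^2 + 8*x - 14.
[K:Q] = 2

The discriminant of x^2 + (8)*x + (-14) is b^2 - 4c = 64 - (-56) = 120. Since 120 is not a perfect square in Q, the polynomial is irreducible over Q. Its two roots generate a degree-2 extension, so [K:Q] = 2.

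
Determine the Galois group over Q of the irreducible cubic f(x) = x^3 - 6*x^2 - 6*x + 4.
Gal(K/Q) = S_3 (symmetric group of order 6)

Compute the discriminant of x^3 + (-6)*x^2 + (-6)*x + (4): Δ = 7776. Since Δ is not a rational square, the Galois group is not contained in A_3; it must be the full S_3 (irreducibility of the cubic rules out anything smaller).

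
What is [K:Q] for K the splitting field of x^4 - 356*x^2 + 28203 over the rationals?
[K:Q] = 4

f factors as (x^2 - 237)(x^2 - 119); the splitting field is K = Q(sqrt(237), sqrt(119)). Since 237, 119, and 28203 are all non-squares in Q, the three subfields Q(sqrt(237)), Q(sqrt(119)), Q(sqrt(28203)) are distinct degree-2 extensions, so [K:Q] = 4 (Klein four Galois group).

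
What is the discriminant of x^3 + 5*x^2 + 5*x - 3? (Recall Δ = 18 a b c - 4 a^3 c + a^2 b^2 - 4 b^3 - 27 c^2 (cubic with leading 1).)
Δ = 32

For x^3 + a x^2 + b x + c the discriminant is Δ = 18 a b c - 4 a^3 c + a^2 b^2 - 4 b^3 - 27 c^2.
Plug a = 5, b = 5, c = -3:
  18*(5)*(5)*(-3) - 4*(5)^3*(-3) + (5)^2*(5)^2 - 4*(5)^3 - 27*(-3)^2
  = -1350 + (1500) + 625 + (-500) + (-243)
  = 32.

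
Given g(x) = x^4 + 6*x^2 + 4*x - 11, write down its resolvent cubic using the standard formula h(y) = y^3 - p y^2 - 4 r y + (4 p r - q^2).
h(y) = y^3 - 6*y^2 + 44*y - 280

Identify coefficients: p = 6, q = 4, r = -11.
Plug into h(y) = y^3 - p y^2 - 4 r y + (4 p r - q^2):
  h(y) = y^3 - (6) y^2 - 4*(-11) y + (4*(6)*(-11) - (4)^2)
       = y^3 + (-6) y^2 + (44) y + (-280).
Simplifying: h(y) = y^3 - 6*y^2 + 44*y - 280.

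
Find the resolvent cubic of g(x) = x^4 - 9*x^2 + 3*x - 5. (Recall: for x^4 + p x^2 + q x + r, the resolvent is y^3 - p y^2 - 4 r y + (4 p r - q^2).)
h(y) = y^3 + 9*y^2 + 20*y + 171

Identify coefficients: p = -9, q = 3, r = -5.
Plug into h(y) = y^3 - p y^2 - 4 r y + (4 p r - q^2):
  h(y) = y^3 - (-9) y^2 - 4*(-5) y + (4*(-9)*(-5) - (3)^2)
       = y^3 + (9) y^2 + (20) y + (171).
Simplifying: h(y) = y^3 + 9*y^2 + 20*y + 171.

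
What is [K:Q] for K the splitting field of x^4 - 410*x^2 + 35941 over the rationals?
[K:Q] = 4

f factors as (x^2 - 283)(x^2 - 127); the splitting field is K = Q(sqrt(283), sqrt(127)). Since 283, 127, and 35941 are all non-squares in Q, the three subfields Q(sqrt(283)), Q(sqrt(127)), Q(sqrt(35941)) are distinct degree-2 extensions, so [K:Q] = 4 (Klein four Galois group).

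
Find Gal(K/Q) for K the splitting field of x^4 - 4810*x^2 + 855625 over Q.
Gal(K/Q) = Z/2Z (cyclic of order 2)

f factors as (x^2 - 185)(x^2 - 4625), so the splitting field is K = Q(sqrt(185), sqrt(4625)). The squarefree part of 185 is 185 and the squarefree part of 4625 is also 185, so sqrt(185) and sqrt(4625) are both rational multiples of sqrt(185). Hence Q(sqrt(185)) = Q(sqrt(4625)) = Q(sqrt(185)), and the splitting field collapses to a single degree-2 extension with Galois group Z/2Z.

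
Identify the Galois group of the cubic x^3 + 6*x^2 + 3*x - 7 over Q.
Gal(K/Q) = S_3 (symmetric group of order 6)

Compute the discriminant of x^3 + (6)*x^2 + (3)*x + (-7): Δ = 2673. Since Δ is not a rational square, the Galois group is not contained in A_3; it must be the full S_3 (irreducibility of the cubic rules out anything smaller).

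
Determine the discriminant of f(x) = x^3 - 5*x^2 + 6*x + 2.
Δ = -152

For x^3 + a x^2 + b x + c the discriminant is Δ = 18 a b c - 4 a^3 c + a^2 b^2 - 4 b^3 - 27 c^2.
Plug a = -5, b = 6, c = 2:
  18*(-5)*(6)*(2) - 4*(-5)^3*(2) + (-5)^2*(6)^2 - 4*(6)^3 - 27*(2)^2
  = -1080 + (1000) + 900 + (-864) + (-108)
  = -152.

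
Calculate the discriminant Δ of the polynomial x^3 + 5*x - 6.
Δ = -1472

For a depressed cubic x^3 + p x + q the discriminant is Δ = -4 p^3 - 27 q^2 = -4*(5)^3 - 27*(-6)^2 = -500 - 972 = -1472.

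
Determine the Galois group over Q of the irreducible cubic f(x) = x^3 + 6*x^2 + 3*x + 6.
Gal(K/Q) = S_3 (symmetric group of order 6)

Compute the discriminant of x^3 + (6)*x^2 + (3)*x + (6): Δ = -3996. Since Δ is not a rational square, the Galois group is not contained in A_3; it must be the full S_3 (irreducibility of the cubic rules out anything smaller).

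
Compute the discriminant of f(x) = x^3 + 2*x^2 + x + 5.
Δ = -655

For x^3 + a x^2 + b x + c the discriminant is Δ = 18 a b c - 4 a^3 c + a^2 b^2 - 4 b^3 - 27 c^2.
Plug a = 2, b = 1, c = 5:
  18*(2)*(1)*(5) - 4*(2)^3*(5) + (2)^2*(1)^2 - 4*(1)^3 - 27*(5)^2
  = 180 + (-160) + 4 + (-4) + (-675)
  = -655.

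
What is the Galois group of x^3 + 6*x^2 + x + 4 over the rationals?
Gal(K/Q) = S_3 (symmetric group of order 6)

Compute the discriminant of x^3 + (6)*x^2 + (1)*x + (4): Δ = -3424. Since Δ is not a rational square, the Galois group is not contained in A_3; it must be the full S_3 (irreducibility of the cubic rules out anything smaller).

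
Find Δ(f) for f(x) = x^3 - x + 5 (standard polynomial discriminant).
Δ = -671

For x^3 + a x^2 + b x + c the discriminant is Δ = 18 a b c - 4 a^3 c + a^2 b^2 - 4 b^3 - 27 c^2.
Plug a = 0, b = -1, c = 5:
  18*(0)*(-1)*(5) - 4*(0)^3*(5) + (0)^2*(-1)^2 - 4*(-1)^3 - 27*(5)^2
  = 0 + (0) + 0 + (4) + (-675)
  = -671.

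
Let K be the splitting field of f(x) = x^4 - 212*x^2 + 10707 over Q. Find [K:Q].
[K:Q] = 4

f factors as (x^2 - 129)(x^2 - 83); the splitting field is K = Q(sqrt(129), sqrt(83)). Since 129, 83, and 10707 are all non-squares in Q, the three subfields Q(sqrt(129)), Q(sqrt(83)), Q(sqrt(10707)) are distinct degree-2 extensions, so [K:Q] = 4 (Klein four Galois group).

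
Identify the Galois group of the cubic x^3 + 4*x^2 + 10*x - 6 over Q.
Gal(K/Q) = S_3 (symmetric group of order 6)

Compute the discriminant of x^3 + (4)*x^2 + (10)*x + (-6): Δ = -6156. Since Δ is not a rational square, the Galois group is not contained in A_3; it must be the full S_3 (irreducibility of the cubic rules out anything smaller).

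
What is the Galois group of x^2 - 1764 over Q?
Gal(K/Q) = trivial group (order 1)

x^2 - 1764 factors as (x - 42)(x + 42) over Q, so its splitting field is Q itself and the Galois group is trivial.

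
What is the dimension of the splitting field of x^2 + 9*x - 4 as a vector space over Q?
[K:Q] = 2

The discriminant of x^2 + (9)*x + (-4) is b^2 - 4c = 81 - (-16) = 97. Since 97 is not a perfect square in Q, the polynomial is irreducible over Q. Its two roots generate a degree-2 extension, so [K:Q] = 2.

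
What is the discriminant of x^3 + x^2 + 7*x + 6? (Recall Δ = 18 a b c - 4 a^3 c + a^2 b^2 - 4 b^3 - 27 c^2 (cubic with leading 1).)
Δ = -1563

For x^3 + a x^2 + b x + c the discriminant is Δ = 18 a b c - 4 a^3 c + a^2 b^2 - 4 b^3 - 27 c^2.
Plug a = 1, b = 7, c = 6:
  18*(1)*(7)*(6) - 4*(1)^3*(6) + (1)^2*(7)^2 - 4*(7)^3 - 27*(6)^2
  = 756 + (-24) + 49 + (-1372) + (-972)
  = -1563.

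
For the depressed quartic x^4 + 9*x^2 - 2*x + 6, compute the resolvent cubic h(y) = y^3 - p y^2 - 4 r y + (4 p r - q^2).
h(y) = y^3 - 9*y^2 - 24*y + 212

Identify coefficients: p = 9, q = -2, r = 6.
Plug into h(y) = y^3 - p y^2 - 4 r y + (4 p r - q^2):
  h(y) = y^3 - (9) y^2 - 4*(6) y + (4*(9)*(6) - (-2)^2)
       = y^3 + (-9) y^2 + (-24) y + (212).
Simplifying: h(y) = y^3 - 9*y^2 - 24*y + 212.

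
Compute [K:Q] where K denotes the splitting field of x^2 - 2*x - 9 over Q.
[K:Q] = 2

The discriminant of x^2 + (-2)*x + (-9) is b^2 - 4c = 4 - (-36) = 40. Since 40 is not a perfect square in Q, the polynomial is irreducible over Q. Its two roots generate a degree-2 extension, so [K:Q] = 2.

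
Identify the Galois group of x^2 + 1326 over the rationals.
Gal(K/Q) = Z/2Z (cyclic of order 2)

x^2 + 1326 is irreducible over Q since -1326 is not a rational square. The splitting field Q(sqrt(-1326)) has degree 2 over Q, and its unique nontrivial automorphism is sqrt(-1326) ↦ -sqrt(-1326). Hence Gal(Q(sqrt(-1326))/Q) = Z/2Z.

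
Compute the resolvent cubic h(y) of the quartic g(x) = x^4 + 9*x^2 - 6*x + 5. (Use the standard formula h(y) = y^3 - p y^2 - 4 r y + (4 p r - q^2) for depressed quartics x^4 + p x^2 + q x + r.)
h(y) = y^3 - 9*y^2 - 20*y + 144

Identify coefficients: p = 9, q = -6, r = 5.
Plug into h(y) = y^3 - p y^2 - 4 r y + (4 p r - q^2):
  h(y) = y^3 - (9) y^2 - 4*(5) y + (4*(9)*(5) - (-6)^2)
       = y^3 + (-9) y^2 + (-20) y + (144).
Simplifying: h(y) = y^3 - 9*y^2 - 20*y + 144.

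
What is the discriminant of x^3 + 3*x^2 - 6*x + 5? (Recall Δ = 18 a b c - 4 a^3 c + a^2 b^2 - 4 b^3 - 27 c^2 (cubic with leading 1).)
Δ = -1647

For x^3 + a x^2 + b x + c the discriminant is Δ = 18 a b c - 4 a^3 c + a^2 b^2 - 4 b^3 - 27 c^2.
Plug a = 3, b = -6, c = 5:
  18*(3)*(-6)*(5) - 4*(3)^3*(5) + (3)^2*(-6)^2 - 4*(-6)^3 - 27*(5)^2
  = -1620 + (-540) + 324 + (864) + (-675)
  = -1647.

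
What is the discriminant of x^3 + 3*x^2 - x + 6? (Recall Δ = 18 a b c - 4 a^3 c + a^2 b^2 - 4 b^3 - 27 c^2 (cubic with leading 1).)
Δ = -1931

For x^3 + a x^2 + b x + c the discriminant is Δ = 18 a b c - 4 a^3 c + a^2 b^2 - 4 b^3 - 27 c^2.
Plug a = 3, b = -1, c = 6:
  18*(3)*(-1)*(6) - 4*(3)^3*(6) + (3)^2*(-1)^2 - 4*(-1)^3 - 27*(6)^2
  = -324 + (-648) + 9 + (4) + (-972)
  = -1931.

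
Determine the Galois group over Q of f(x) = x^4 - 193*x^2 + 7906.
Gal(K/Q) = V_4 (Klein four-group, Z/2Z × Z/2Z)

f factors as (x^2 - 134)(x^2 - 59), so the splitting field is K = Q(sqrt(134), sqrt(59)). The elements 134, 59, 7906 are all non-squares in Q, so sqrt(134) and sqrt(59) generate independent quadratic extensions. Thus [K:Q] = 4 and Gal(K/Q) is generated by the two order-2 automorphisms sqrt(134) ↦ -sqrt(134) and sqrt(59) ↦ -sqrt(59), giving V_4.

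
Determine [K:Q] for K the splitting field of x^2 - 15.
[K:Q] = 2

The polynomial x^2 - 15 is irreducible over Q since 15 is not a perfect square. Its splitting field is Q(sqrt(15)), which has degree 2 over Q.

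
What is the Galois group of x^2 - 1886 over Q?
Gal(K/Q) = Z/2Z (cyclic of order 2)

x^2 - 1886 is irreducible over Q since 1886 is not a rational square. The splitting field Q(sqrt(1886)) has degree 2 over Q, and its unique nontrivial automorphism is sqrt(1886) ↦ -sqrt(1886). Hence Gal(Q(sqrt(1886))/Q) = Z/2Z.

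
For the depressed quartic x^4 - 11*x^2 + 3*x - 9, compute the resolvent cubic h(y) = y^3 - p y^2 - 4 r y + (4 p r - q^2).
h(y) = y^3 + 11*y^2 + 36*y + 387

Identify coefficients: p = -11, q = 3, r = -9.
Plug into h(y) = y^3 - p y^2 - 4 r y + (4 p r - q^2):
  h(y) = y^3 - (-11) y^2 - 4*(-9) y + (4*(-11)*(-9) - (3)^2)
       = y^3 + (11) y^2 + (36) y + (387).
Simplifying: h(y) = y^3 + 11*y^2 + 36*y + 387.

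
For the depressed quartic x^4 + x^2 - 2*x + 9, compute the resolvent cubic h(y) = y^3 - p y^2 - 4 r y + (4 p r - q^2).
h(y) = y^3 - y^2 - 36*y + 32

Identify coefficients: p = 1, q = -2, r = 9.
Plug into h(y) = y^3 - p y^2 - 4 r y + (4 p r - q^2):
  h(y) = y^3 - (1) y^2 - 4*(9) y + (4*(1)*(9) - (-2)^2)
       = y^3 + (-1) y^2 + (-36) y + (32).
Simplifying: h(y) = y^3 - y^2 - 36*y + 32.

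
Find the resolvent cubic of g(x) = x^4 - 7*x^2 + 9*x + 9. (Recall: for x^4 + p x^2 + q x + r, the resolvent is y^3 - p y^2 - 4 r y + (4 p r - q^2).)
h(y) = y^3 + 7*y^2 - 36*y - 333

Identify coefficients: p = -7, q = 9, r = 9.
Plug into h(y) = y^3 - p y^2 - 4 r y + (4 p r - q^2):
  h(y) = y^3 - (-7) y^2 - 4*(9) y + (4*(-7)*(9) - (9)^2)
       = y^3 + (7) y^2 + (-36) y + (-333).
Simplifying: h(y) = y^3 + 7*y^2 - 36*y - 333.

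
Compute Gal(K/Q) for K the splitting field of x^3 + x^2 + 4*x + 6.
Gal(K/Q) = S_3 (symmetric group of order 6)

Compute the discriminant of x^3 + (1)*x^2 + (4)*x + (6): Δ = -804. Since Δ is not a rational square, the Galois group is not contained in A_3; it must be the full S_3 (irreducibility of the cubic rules out anything smaller).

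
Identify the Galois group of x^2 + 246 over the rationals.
Gal(K/Q) = Z/2Z (cyclic of order 2)

x^2 + 246 is irreducible over Q since -246 is not a rational square. The splitting field Q(sqrt(-246)) has degree 2 over Q, and its unique nontrivial automorphism is sqrt(-246) ↦ -sqrt(-246). Hence Gal(Q(sqrt(-246))/Q) = Z/2Z.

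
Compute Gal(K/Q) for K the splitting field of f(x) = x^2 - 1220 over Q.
Gal(K/Q) = Z/2Z (cyclic of order 2)

x^2 - 1220 is irreducible over Q since 1220 is not a rational square. The splitting field Q(sqrt(1220)) has degree 2 over Q, and its unique nontrivial automorphism is sqrt(1220) ↦ -sqrt(1220). Hence Gal(Q(sqrt(1220))/Q) = Z/2Z.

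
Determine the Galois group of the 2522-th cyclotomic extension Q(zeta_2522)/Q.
|Gal(Q(zeta_2522)/Q)| = phi(2522) = 1152; group ≅ (Z/2522Z)^* ≅ Z/12Z × Z/96Z

The n-th cyclotomic polynomial Φ_2522(x) is the minimal polynomial of zeta_2522 over Q and has degree phi(2522) = 1152. So Q(zeta_2522) is a degree-1152 Galois extension with Galois group (Z/2522Z)^*. By CRT, (Z/2522Z)^* ≅ (Z/2Z)^* × (Z/13Z)^* × (Z/97Z)^*. Each prime-power unit group is (Z/2Z)^* ≅ trivial group (order 1); (Z/13Z)^* ≅ Z/12Z; (Z/97Z)^* ≅ Z/96Z. Hence Gal(Q(zeta_2522)/Q) ≅ Z/12Z × Z/96Z.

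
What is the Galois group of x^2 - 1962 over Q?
Gal(K/Q) = Z/2Z (cyclic of order 2)

x^2 - 1962 is irreducible over Q since 1962 is not a rational square. The splitting field Q(sqrt(1962)) has degree 2 over Q, and its unique nontrivial automorphism is sqrt(1962) ↦ -sqrt(1962). Hence Gal(Q(sqrt(1962))/Q) = Z/2Z.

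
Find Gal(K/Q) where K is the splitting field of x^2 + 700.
Gal(K/Q) = Z/2Z (cyclic of order 2)

x^2 + 700 is irreducible over Q since -700 is not a rational square. The splitting field Q(sqrt(-700)) has degree 2 over Q, and its unique nontrivial automorphism is sqrt(-700) ↦ -sqrt(-700). Hence Gal(Q(sqrt(-700))/Q) = Z/2Z.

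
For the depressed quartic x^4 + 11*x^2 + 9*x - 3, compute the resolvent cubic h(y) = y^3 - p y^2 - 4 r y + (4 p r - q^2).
h(y) = y^3 - 11*y^2 + 12*y - 213

Identify coefficients: p = 11, q = 9, r = -3.
Plug into h(y) = y^3 - p y^2 - 4 r y + (4 p r - q^2):
  h(y) = y^3 - (11) y^2 - 4*(-3) y + (4*(11)*(-3) - (9)^2)
       = y^3 + (-11) y^2 + (12) y + (-213).
Simplifying: h(y) = y^3 - 11*y^2 + 12*y - 213.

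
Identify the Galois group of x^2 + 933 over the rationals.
Gal(K/Q) = Z/2Z (cyclic of order 2)

x^2 + 933 is irreducible over Q since -933 is not a rational square. The splitting field Q(sqrt(-933)) has degree 2 over Q, and its unique nontrivial automorphism is sqrt(-933) ↦ -sqrt(-933). Hence Gal(Q(sqrt(-933))/Q) = Z/2Z.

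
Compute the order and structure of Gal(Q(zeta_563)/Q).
|Gal(Q(zeta_563)/Q)| = phi(563) = 562; group ≅ (Z/563Z)^* ≅ Z/562Z

The n-th cyclotomic polynomial Φ_563(x) is the minimal polynomial of zeta_563 over Q and has degree phi(563) = 562. So Q(zeta_563) is a degree-562 Galois extension with Galois group (Z/563Z)^*. (Z/563Z)^* is cyclic since 563 is an odd prime power (or 4). Hence Gal(Q(zeta_563)/Q) ≅ Z/562Z.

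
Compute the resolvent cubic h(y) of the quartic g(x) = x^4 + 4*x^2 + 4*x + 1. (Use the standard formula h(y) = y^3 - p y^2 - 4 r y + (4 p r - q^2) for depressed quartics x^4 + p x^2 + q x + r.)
h(y) = y^3 - 4*y^2 - 4*y

Identify coefficients: p = 4, q = 4, r = 1.
Plug into h(y) = y^3 - p y^2 - 4 r y + (4 p r - q^2):
  h(y) = y^3 - (4) y^2 - 4*(1) y + (4*(4)*(1) - (4)^2)
       = y^3 + (-4) y^2 + (-4) y + (0).
Simplifying: h(y) = y^3 - 4*y^2 - 4*y.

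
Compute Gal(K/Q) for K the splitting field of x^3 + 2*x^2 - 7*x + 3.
Gal(K/Q) = S_3 (symmetric group of order 6)

Compute the discriminant of x^3 + (2)*x^2 + (-7)*x + (3): Δ = 473. Since Δ is not a rational square, the Galois group is not contained in A_3; it must be the full S_3 (irreducibility of the cubic rules out anything smaller).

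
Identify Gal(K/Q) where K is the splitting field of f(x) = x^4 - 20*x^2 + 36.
Gal(K/Q) = Z/2Z (cyclic of order 2)

f factors as (x^2 - 2)(x^2 - 18), so the splitting field is K = Q(sqrt(2), sqrt(18)). The squarefree part of 2 is 2 and the squarefree part of 18 is also 2, so sqrt(2) and sqrt(18) are both rational multiples of sqrt(2). Hence Q(sqrt(2)) = Q(sqrt(18)) = Q(sqrt(2)), and the splitting field collapses to a single degree-2 extension with Galois group Z/2Z.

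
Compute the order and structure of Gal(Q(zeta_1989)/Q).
|Gal(Q(zeta_1989)/Q)| = phi(1989) = 1152; group ≅ (Z/1989Z)^* ≅ Z/6Z × Z/12Z × Z/16Z

The n-th cyclotomic polynomial Φ_1989(x) is the minimal polynomial of zeta_1989 over Q and has degree phi(1989) = 1152. So Q(zeta_1989) is a degree-1152 Galois extension with Galois group (Z/1989Z)^*. By CRT, (Z/1989Z)^* ≅ (Z/9Z)^* × (Z/13Z)^* × (Z/17Z)^*. Each prime-power unit group is (Z/9Z)^* ≅ Z/6Z; (Z/13Z)^* ≅ Z/12Z; (Z/17Z)^* ≅ Z/16Z. Hence Gal(Q(zeta_1989)/Q) ≅ Z/6Z × Z/12Z × Z/16Z.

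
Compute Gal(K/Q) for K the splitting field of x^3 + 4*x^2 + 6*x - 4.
Gal(K/Q) = S_3 (symmetric group of order 6)

Compute the discriminant of x^3 + (4)*x^2 + (6)*x + (-4): Δ = -1424. Since Δ is not a rational square, the Galois group is not contained in A_3; it must be the full S_3 (irreducibility of the cubic rules out anything smaller).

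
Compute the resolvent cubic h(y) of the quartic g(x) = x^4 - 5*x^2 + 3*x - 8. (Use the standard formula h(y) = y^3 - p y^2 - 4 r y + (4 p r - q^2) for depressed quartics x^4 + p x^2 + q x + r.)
h(y) = y^3 + 5*y^2 + 32*y + 151

Identify coefficients: p = -5, q = 3, r = -8.
Plug into h(y) = y^3 - p y^2 - 4 r y + (4 p r - q^2):
  h(y) = y^3 - (-5) y^2 - 4*(-8) y + (4*(-5)*(-8) - (3)^2)
       = y^3 + (5) y^2 + (32) y + (151).
Simplifying: h(y) = y^3 + 5*y^2 + 32*y + 151.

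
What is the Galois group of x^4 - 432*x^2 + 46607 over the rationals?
Gal(K/Q) = V_4 (Klein four-group, Z/2Z × Z/2Z)

f factors as (x^2 - 209)(x^2 - 223), so the splitting field is K = Q(sqrt(209), sqrt(223)). The elements 209, 223, 46607 are all non-squares in Q, so sqrt(209) and sqrt(223) generate independent quadratic extensions. Thus [K:Q] = 4 and Gal(K/Q) is generated by the two order-2 automorphisms sqrt(209) ↦ -sqrt(209) and sqrt(223) ↦ -sqrt(223), giving V_4.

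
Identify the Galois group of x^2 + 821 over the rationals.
Gal(K/Q) = Z/2Z (cyclic of order 2)

x^2 + 821 is irreducible over Q since -821 is not a rational square. The splitting field Q(sqrt(-821)) has degree 2 over Q, and its unique nontrivial automorphism is sqrt(-821) ↦ -sqrt(-821). Hence Gal(Q(sqrt(-821))/Q) = Z/2Z.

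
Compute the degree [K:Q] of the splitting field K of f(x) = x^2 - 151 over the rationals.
[K:Q] = 2

The polynomial x^2 - 151 is irreducible over Q since 151 is not a perfect square. Its splitting field is Q(sqrt(151)), which has degree 2 over Q.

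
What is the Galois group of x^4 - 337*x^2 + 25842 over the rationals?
Gal(K/Q) = V_4 (Klein four-group, Z/2Z × Z/2Z)

f factors as (x^2 - 118)(x^2 - 219), so the splitting field is K = Q(sqrt(118), sqrt(219)). The elements 118, 219, 25842 are all non-squares in Q, so sqrt(118) and sqrt(219) generate independent quadratic extensions. Thus [K:Q] = 4 and Gal(K/Q) is generated by the two order-2 automorphisms sqrt(118) ↦ -sqrt(118) and sqrt(219) ↦ -sqrt(219), giving V_4.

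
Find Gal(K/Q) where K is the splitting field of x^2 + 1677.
Gal(K/Q) = Z/2Z (cyclic of order 2)

x^2 + 1677 is irreducible over Q since -1677 is not a rational square. The splitting field Q(sqrt(-1677)) has degree 2 over Q, and its unique nontrivial automorphism is sqrt(-1677) ↦ -sqrt(-1677). Hence Gal(Q(sqrt(-1677))/Q) = Z/2Z.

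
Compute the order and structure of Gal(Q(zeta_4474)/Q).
|Gal(Q(zeta_4474)/Q)| = phi(4474) = 2236; group ≅ (Z/4474Z)^* ≅ Z/2236Z

The n-th cyclotomic polynomial Φ_4474(x) is the minimal polynomial of zeta_4474 over Q and has degree phi(4474) = 2236. So Q(zeta_4474) is a degree-2236 Galois extension with Galois group (Z/4474Z)^*. By CRT, (Z/4474Z)^* ≅ (Z/2Z)^* × (Z/2237Z)^*. Each prime-power unit group is (Z/2Z)^* ≅ trivial group (order 1); (Z/2237Z)^* ≅ Z/2236Z. Hence Gal(Q(zeta_4474)/Q) ≅ Z/2236Z.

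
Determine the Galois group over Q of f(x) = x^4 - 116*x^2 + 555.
Gal(K/Q) = V_4 (Klein four-group, Z/2Z × Z/2Z)

f factors as (x^2 - 5)(x^2 - 111), so the splitting field is K = Q(sqrt(5), sqrt(111)). The elements 5, 111, 555 are all non-squares in Q, so sqrt(5) and sqrt(111) generate independent quadratic extensions. Thus [K:Q] = 4 and Gal(K/Q) is generated by the two order-2 automorphisms sqrt(5) ↦ -sqrt(5) and sqrt(111) ↦ -sqrt(111), giving V_4.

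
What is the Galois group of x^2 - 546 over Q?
Gal(K/Q) = Z/2Z (cyclic of order 2)

x^2 - 546 is irreducible over Q since 546 is not a rational square. The splitting field Q(sqrt(546)) has degree 2 over Q, and its unique nontrivial automorphism is sqrt(546) ↦ -sqrt(546). Hence Gal(Q(sqrt(546))/Q) = Z/2Z.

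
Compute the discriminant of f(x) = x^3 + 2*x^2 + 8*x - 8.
Δ = -5568

For x^3 + a x^2 + b x + c the discriminant is Δ = 18 a b c - 4 a^3 c + a^2 b^2 - 4 b^3 - 27 c^2.
Plug a = 2, b = 8, c = -8:
  18*(2)*(8)*(-8) - 4*(2)^3*(-8) + (2)^2*(8)^2 - 4*(8)^3 - 27*(-8)^2
  = -2304 + (256) + 256 + (-2048) + (-1728)
  = -5568.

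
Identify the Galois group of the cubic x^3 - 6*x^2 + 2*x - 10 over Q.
Gal(K/Q) = S_3 (symmetric group of order 6)

Compute the discriminant of x^3 + (-6)*x^2 + (2)*x + (-10): Δ = -9068. Since Δ is not a rational square, the Galois group is not contained in A_3; it must be the full S_3 (irreducibility of the cubic rules out anything smaller).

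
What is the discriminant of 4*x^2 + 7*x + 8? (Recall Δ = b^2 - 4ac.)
Δ = -79

For a quadratic a x^2 + b x + c the discriminant is Δ = b^2 - 4ac = (7)^2 - 4*(4)*(8) = 49 - (128) = -79.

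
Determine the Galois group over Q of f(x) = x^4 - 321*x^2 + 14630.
Gal(K/Q) = V_4 (Klein four-group, Z/2Z × Z/2Z)

f factors as (x^2 - 266)(x^2 - 55), so the splitting field is K = Q(sqrt(266), sqrt(55)). The elements 266, 55, 14630 are all non-squares in Q, so sqrt(266) and sqrt(55) generate independent quadratic extensions. Thus [K:Q] = 4 and Gal(K/Q) is generated by the two order-2 automorphisms sqrt(266) ↦ -sqrt(266) and sqrt(55) ↦ -sqrt(55), giving V_4.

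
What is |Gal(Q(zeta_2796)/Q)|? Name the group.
|Gal(Q(zeta_2796)/Q)| = phi(2796) = 928; group ≅ (Z/2796Z)^* ≅ Z/2Z × Z/2Z × Z/232Z

The n-th cyclotomic polynomial Φ_2796(x) is the minimal polynomial of zeta_2796 over Q and has degree phi(2796) = 928. So Q(zeta_2796) is a degree-928 Galois extension with Galois group (Z/2796Z)^*. By CRT, (Z/2796Z)^* ≅ (Z/4Z)^* × (Z/3Z)^* × (Z/233Z)^*. Each prime-power unit group is (Z/4Z)^* ≅ Z/2Z; (Z/3Z)^* ≅ Z/2Z; (Z/233Z)^* ≅ Z/232Z. Hence Gal(Q(zeta_2796)/Q) ≅ Z/2Z × Z/2Z × Z/232Z.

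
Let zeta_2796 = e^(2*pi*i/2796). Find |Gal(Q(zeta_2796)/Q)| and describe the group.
|Gal(Q(zeta_2796)/Q)| = phi(2796) = 928; group ≅ (Z/2796Z)^* ≅ Z/2Z × Z/2Z × Z/232Z

The n-th cyclotomic polynomial Φ_2796(x) is the minimal polynomial of zeta_2796 over Q and has degree phi(2796) = 928. So Q(zeta_2796) is a degree-928 Galois extension with Galois group (Z/2796Z)^*. By CRT, (Z/2796Z)^* ≅ (Z/4Z)^* × (Z/3Z)^* × (Z/233Z)^*. Each prime-power unit group is (Z/4Z)^* ≅ Z/2Z; (Z/3Z)^* ≅ Z/2Z; (Z/233Z)^* ≅ Z/232Z. Hence Gal(Q(zeta_2796)/Q) ≅ Z/2Z × Z/2Z × Z/232Z.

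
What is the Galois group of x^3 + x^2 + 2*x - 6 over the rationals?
Gal(K/Q) = S_3 (symmetric group of order 6)

Compute the discriminant of x^3 + (1)*x^2 + (2)*x + (-6): Δ = -1192. Since Δ is not a rational square, the Galois group is not contained in A_3; it must be the full S_3 (irreducibility of the cubic rules out anything smaller).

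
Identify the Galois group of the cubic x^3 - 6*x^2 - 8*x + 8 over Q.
Gal(K/Q) = S_3 (symmetric group of order 6)

Compute the discriminant of x^3 + (-6)*x^2 + (-8)*x + (8): Δ = 16448. Since Δ is not a rational square, the Galois group is not contained in A_3; it must be the full S_3 (irreducibility of the cubic rules out anything smaller).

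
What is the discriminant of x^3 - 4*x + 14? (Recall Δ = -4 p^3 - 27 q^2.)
Δ = -5036

For a depressed cubic x^3 + p x + q the discriminant is Δ = -4 p^3 - 27 q^2 = -4*(-4)^3 - 27*(14)^2 = 256 - 5292 = -5036.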